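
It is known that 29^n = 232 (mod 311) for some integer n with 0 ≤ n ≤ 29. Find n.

27

Compute 29^0 mod 311 = 1, then multiply by 29 repeatedly:
  29^0=1  29^1=29  29^2=219  29^3=131  29^4=67
  29^5=77  29^6=56  29^7=69  29^8=135  29^9=183
  29^10=20  29^11=269  29^12=26  29^13=132  29^14=96
  29^15=296  29^16=187  29^17=136  29^18=212  29^19=239
  29^20=89  29^21=93  29^22=209  29^23=152  29^24=54
  29^25=11  29^26=8  29^27=232
Found 232 at exponent 27.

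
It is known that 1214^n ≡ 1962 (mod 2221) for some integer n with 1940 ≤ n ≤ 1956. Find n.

1950

Compute 1214^1940 mod 2221 = 1197, then multiply by 1214 repeatedly:
  1214^1940=1197  1214^1941=624  1214^1942=175  1214^1943=1455  1214^1944=675
  1214^1945=2122  1214^1946=1969  1214^1947=570  1214^1948=1249  1214^1949=1564
  1214^1950=1962
Found 1962 at exponent 1950.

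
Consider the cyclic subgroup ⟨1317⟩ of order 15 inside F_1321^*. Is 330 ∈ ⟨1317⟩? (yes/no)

⟨1317⟩ has order 15; its elements mod 1321 are {1, 16, 133, 256, 297, 330, 516, 578, 735, 789, 807, 1023, 1192, 1257, 1317}.
330 is in this set.

yes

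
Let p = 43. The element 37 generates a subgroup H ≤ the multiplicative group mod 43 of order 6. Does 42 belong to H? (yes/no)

⟨37⟩ has order 6; its elements mod 43 are {1, 6, 7, 36, 37, 42}.
42 is in this set.

yes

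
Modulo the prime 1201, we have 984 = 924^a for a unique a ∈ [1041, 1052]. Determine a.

Compute 924^1041 mod 1201 = 740, then multiply by 924 repeatedly:
  924^1041=740  924^1042=391  924^1043=984
Found 984 at exponent 1043.

1043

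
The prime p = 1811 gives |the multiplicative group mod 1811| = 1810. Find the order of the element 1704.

905

The order of 1704 must divide p − 1 = 1810 = 2 · 5 · 181.
Divisors: 1, 2, 5, 10, 181, 362, 905, 1810.
Check each in increasing order: 1704^1 ≡ 1704;  1704^2 ≡ 583;  1704^5 ≡ 379;  1704^10 ≡ 572;  1704^181 ≡ 1192;  1704^362 ≡ 1040;  1704^905 ≡ 1.
Smallest exponent giving 1 is 905.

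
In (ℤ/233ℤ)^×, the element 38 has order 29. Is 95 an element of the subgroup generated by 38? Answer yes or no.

no

95 ∈ ⟨38⟩ iff 95^29 ≡ 1 (mod 233), since |⟨38⟩| = 29.
95^29 mod 233 = 12.
Since 12 ≠ 1, 95 does not lie in the subgroup.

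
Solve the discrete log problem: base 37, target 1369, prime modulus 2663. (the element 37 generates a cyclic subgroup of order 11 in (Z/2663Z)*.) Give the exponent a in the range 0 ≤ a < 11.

2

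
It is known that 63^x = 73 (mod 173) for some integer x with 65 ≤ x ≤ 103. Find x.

90

Compute 63^65 mod 173 = 91, then multiply by 63 repeatedly:
  63^65=91  63^66=24  63^67=128  63^68=106  63^69=104
  63^70=151  63^71=171  63^72=47  63^73=20  63^74=49
  63^75=146  63^76=29  63^77=97  63^78=56  63^79=68
  63^80=132  63^81=12  63^82=64  63^83=53  63^84=52
  63^85=162  63^86=172  63^87=110  63^88=10  63^89=111
  63^90=73
Found 73 at exponent 90.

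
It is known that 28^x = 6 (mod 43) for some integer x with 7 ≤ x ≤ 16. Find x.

14

Compute 28^7 mod 43 = 7, then multiply by 28 repeatedly:
  28^7=7  28^8=24  28^9=27  28^10=25  28^11=12
  28^12=35  28^13=34  28^14=6
Found 6 at exponent 14.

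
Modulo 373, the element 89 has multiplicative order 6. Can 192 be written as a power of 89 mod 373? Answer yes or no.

no

⟨89⟩ has order 6; its elements mod 373 are {1, 88, 89, 284, 285, 372}.
192 is not in this set.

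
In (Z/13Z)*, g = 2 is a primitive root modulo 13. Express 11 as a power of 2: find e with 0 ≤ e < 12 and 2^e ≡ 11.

7

Successive powers of 2 modulo 13:
  2^0=1  2^1=2  2^2=4  2^3=8  2^4=3  2^5=6
  2^6=12  2^7=11
So 2^7 ≡ 11 (mod 13), giving e = 7.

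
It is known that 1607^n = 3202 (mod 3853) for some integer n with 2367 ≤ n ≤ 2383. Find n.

Compute 1607^2367 mod 3853 = 2067, then multiply by 1607 repeatedly:
  1607^2367=2067  1607^2368=383  1607^2369=2854  1607^2370=1308  1607^2371=2071
  1607^2372=2958  1607^2373=2757  1607^2374=3402  1607^2375=3460  1607^2376=341
  1607^2377=861  1607^2378=400  1607^2379=3202
Found 3202 at exponent 2379.

2379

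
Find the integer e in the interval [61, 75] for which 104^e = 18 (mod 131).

75

Compute 104^61 mod 131 = 126, then multiply by 104 repeatedly:
  104^61=126  104^62=4  104^63=23  104^64=34  104^65=130
  104^66=27  104^67=57  104^68=33  104^69=26  104^70=84
  104^71=90  104^72=59  104^73=110  104^74=43  104^75=18
Found 18 at exponent 75.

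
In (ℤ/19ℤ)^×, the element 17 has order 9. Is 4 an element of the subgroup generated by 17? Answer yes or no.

⟨17⟩ has order 9; its elements mod 19 are {1, 4, 5, 6, 7, 9, 11, 16, 17}.
4 is in this set.

yes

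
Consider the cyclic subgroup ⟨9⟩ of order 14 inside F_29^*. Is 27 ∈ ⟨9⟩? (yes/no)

⟨9⟩ has order 14; its elements mod 29 are {1, 4, 5, 6, 7, 9, 13, 16, 20, 22, 23, 24, 25, 28}.
27 is not in this set.

no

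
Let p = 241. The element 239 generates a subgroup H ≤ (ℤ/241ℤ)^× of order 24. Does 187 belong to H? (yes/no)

no

187 ∈ ⟨239⟩ iff 187^24 ≡ 1 (mod 241), since |⟨239⟩| = 24.
187^24 mod 241 = 205.
Since 205 ≠ 1, 187 does not lie in the subgroup.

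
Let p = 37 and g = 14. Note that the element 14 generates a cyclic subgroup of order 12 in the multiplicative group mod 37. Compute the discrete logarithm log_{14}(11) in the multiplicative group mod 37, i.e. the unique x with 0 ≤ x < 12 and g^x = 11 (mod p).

2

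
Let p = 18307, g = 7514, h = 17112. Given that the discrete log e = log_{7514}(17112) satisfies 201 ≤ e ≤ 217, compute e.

Compute 7514^201 mod 18307 = 16521, then multiply by 7514 repeatedly:
  7514^201=16521  7514^202=17334  7514^203=11678  7514^204=3041  7514^205=2938
  7514^206=16197  7514^207=17629  7514^208=13161  7514^209=15647  7514^210=4004
  7514^211=7655  7514^212=17383  7514^213=13724  7514^214=17112
Found 17112 at exponent 214.

214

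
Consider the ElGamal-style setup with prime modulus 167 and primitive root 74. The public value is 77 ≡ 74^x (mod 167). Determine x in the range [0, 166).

Baby-step giant-step with m = ceil(sqrt(166)) = 13.
Baby table (74^j mod 167 for j=0..12):
  0:1  1:74  2:132  3:82  4:56  5:136  6:44  7:83
  8:130  9:101  10:126  11:139  12:99
Giant step factor: 74^(-13) ≡ 129 (mod 167).
Scan 77·129^i mod 167 for i = 0, 1, …:
  i=0: 77   i=1: 80   i=2: 133   i=3: 123
  i=4: 2   i=5: 91   i=6: 49   i=7: 142
  i=8: 115   i=9: 139
Match at i=9, j=11: x = 9·13 + 11 = 128.

128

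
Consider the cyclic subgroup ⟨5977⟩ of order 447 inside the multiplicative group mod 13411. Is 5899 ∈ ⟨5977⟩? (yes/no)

no

5899 ∈ ⟨5977⟩ iff 5899^447 ≡ 1 (mod 13411), since |⟨5977⟩| = 447.
5899^447 mod 13411 = 13410.
Since 13410 ≠ 1, 5899 does not lie in the subgroup.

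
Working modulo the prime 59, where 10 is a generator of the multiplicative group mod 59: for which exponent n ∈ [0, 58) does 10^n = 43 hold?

Successive powers of 10 modulo 59:
  10^0=1  10^1=10  10^2=41  10^3=56  10^4=29  10^5=54
  10^6=9  10^7=31  10^8=15  10^9=32  10^10=25  10^11=14
  10^12=22  10^13=43
So 10^13 ≡ 43 (mod 59), giving n = 13.

13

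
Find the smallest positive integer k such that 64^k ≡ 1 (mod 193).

The order of 64 must divide p − 1 = 192 = 2^6 · 3.
Divisors: 1, 2, 3, 4, 6, 8, 12, 16, 24, 32, 48, 64, 96, 192.
Check each in increasing order: 64^1 ≡ 64;  64^2 ≡ 43;  64^3 ≡ 50;  64^4 ≡ 112;  64^6 ≡ 184;  64^8 ≡ 192;  64^12 ≡ 81;  64^16 ≡ 1.
Smallest exponent giving 1 is 16.

16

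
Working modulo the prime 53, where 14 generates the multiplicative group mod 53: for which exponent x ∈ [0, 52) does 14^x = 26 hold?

19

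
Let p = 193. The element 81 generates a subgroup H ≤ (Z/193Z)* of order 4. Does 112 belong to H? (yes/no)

⟨81⟩ has order 4; its elements mod 193 are {1, 81, 112, 192}.
112 is in this set.

yes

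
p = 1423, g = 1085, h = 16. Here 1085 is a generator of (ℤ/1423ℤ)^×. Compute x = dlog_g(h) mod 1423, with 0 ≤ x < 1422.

732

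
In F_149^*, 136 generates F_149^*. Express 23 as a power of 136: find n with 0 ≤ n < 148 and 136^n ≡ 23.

Baby-step giant-step with m = ceil(sqrt(148)) = 13.
Baby table (136^j mod 149 for j=0..12):
  0:1  1:136  2:20  3:38  4:102  5:15  6:103  7:2
  8:123  9:40  10:76  11:55  12:30
Giant step factor: 136^(-13) ≡ 34 (mod 149).
Scan 23·34^i mod 149 for i = 0, 1, …:
  i=0: 23   i=1: 37   i=2: 66   i=3: 9
  i=4: 8   i=5: 123
Match at i=5, j=8: n = 5·13 + 8 = 73.

73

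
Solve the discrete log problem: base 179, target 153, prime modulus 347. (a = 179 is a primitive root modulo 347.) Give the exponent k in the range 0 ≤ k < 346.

95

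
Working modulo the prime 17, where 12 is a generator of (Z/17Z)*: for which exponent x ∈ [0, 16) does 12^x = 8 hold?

2

Successive powers of 12 modulo 17:
  12^0=1  12^1=12  12^2=8
So 12^2 ≡ 8 (mod 17), giving x = 2.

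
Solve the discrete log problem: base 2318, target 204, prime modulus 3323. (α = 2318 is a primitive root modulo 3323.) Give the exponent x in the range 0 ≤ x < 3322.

2990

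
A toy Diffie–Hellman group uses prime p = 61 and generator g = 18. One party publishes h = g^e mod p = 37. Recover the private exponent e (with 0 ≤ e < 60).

3

Successive powers of 18 modulo 61:
  18^0=1  18^1=18  18^2=19  18^3=37
So 18^3 ≡ 37 (mod 61), giving e = 3.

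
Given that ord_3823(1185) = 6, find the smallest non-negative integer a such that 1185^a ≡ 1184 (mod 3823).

2

Successive powers of 1185 modulo 3823:
  1185^0=1  1185^1=1185  1185^2=1184
So 1185^2 ≡ 1184 (mod 3823), giving a = 2.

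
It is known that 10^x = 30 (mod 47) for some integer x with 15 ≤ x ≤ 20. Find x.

19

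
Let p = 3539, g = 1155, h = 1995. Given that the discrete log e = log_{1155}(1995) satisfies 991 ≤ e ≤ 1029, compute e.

Compute 1155^991 mod 3539 = 1724, then multiply by 1155 repeatedly:
  1155^991=1724  1155^992=2302  1155^993=1021  1155^994=768  1155^995=2290
  1155^996=1317  1155^997=2904  1155^998=2687  1155^999=3321  1155^1000=3018
  1155^1001=3414  1155^1002=724  1155^1003=1016  1155^1004=2071  1155^1005=3180
  1155^1006=2957  1155^1007=200  1155^1008=965  1155^1009=3329  1155^1010=1641
  1155^1011=1990  1155^1012=1639  1155^1013=3219  1155^1014=1995
Found 1995 at exponent 1014.

1014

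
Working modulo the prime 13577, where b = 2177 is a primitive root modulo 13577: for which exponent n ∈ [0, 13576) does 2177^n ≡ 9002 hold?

Baby-step giant-step with m = ceil(sqrt(13576)) = 117.
Baby table (2177^j mod 13577 for j=0..116):
  0:1  1:2177  2:956  3:3931  4:4277  5:10784  6:2135  7:4561
  8:4510  9:2099  10:7651  11:10825  12:9930  13:3026  14:2757  15:955
  16:1754  17:3321  18:6853  19:11435  20:7354  21:2375  22:11115  23:3141
  24:8726  25:2279  26:5778  27:6404  28:11506  29:12574  30:2366  31:5099
  32:8114  33:501  34:4517  35:3761  36:766  37:11188  38:12715  39:10629
  40:4125  41:5728  42:6170  43:4437  44:6102  45:5748  46:8979  47:9980
  48:3260  49:9826  50:7427  51:11949  52:13018  53:4987  54:8676  55:2045
  56:12286  57:13509  58:1311  59:2877  60:4232  61:7858  62:13423  63:4167
  64:2123  65:5591  66:6615  67:9235  68:10635  69:3610  70:11464  71:2602
  72:2945  73:2921  74:4981  75:9191  76:9886  77:2277  78:1424  79:4492
  80:3644  81:4020  82:7952  83:829  84:12569  85:5058  86:319  87:2036
  88:6270  89:4905  90:6663  91:5115  92:2215  93:2220  94:13105  95:4308
  96:10386  97:4617  98:4229  99:1327  100:10555  101:5951  102:2869  103:393
  104:210  105:9129  106:10682  107:10890  108:2088  109:10858  110:309  111:7420
  112:10287  113:6326  114:4624  115:5891  116:8019
Giant step factor: 2177^(-117) ≡ 13240 (mod 13577).
Scan 9002·13240^i mod 13577 for i = 0, 1, …:
  i=0: 9002   i=1: 7574   i=2: 38   i=3: 771
  i=4: 11713   i=5: 3626   i=6: 13545   i=7: 10784
Match at i=7, j=5: n = 7·117 + 5 = 824.

824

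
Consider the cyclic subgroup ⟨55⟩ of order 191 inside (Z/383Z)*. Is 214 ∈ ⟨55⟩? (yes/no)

no

214 ∈ ⟨55⟩ iff 214^191 ≡ 1 (mod 383), since |⟨55⟩| = 191.
214^191 mod 383 = 382.
Since 382 ≠ 1, 214 does not lie in the subgroup.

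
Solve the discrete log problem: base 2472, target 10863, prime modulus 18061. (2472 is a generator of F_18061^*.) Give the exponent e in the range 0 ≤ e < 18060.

4819

Baby-step giant-step with m = ceil(sqrt(18060)) = 135.
Baby table (2472^j mod 18061 for j=0..134):
  0:1  1:2472  2:6166  3:16929  4:1151  5:9695  6:17154  7:15521
  8:6348  9:15308  10:3581  11:2342  12:9904  13:10033  14:3823  15:4553
  16:3013  17:7004  18:11450  19:2813  20:251  21:6398  22:12481  23:4844
  24:17986  25:13271  26:7136  27:12656  28:3980  29:13376  30:13842  31:9890
  32:11547  33:7804  34:2340  35:4960  36:15762  37:6087  38:2251  39:1684
  40:8818  41:16530  42:8178  43:5757  44:17297  45:7797  46:3097  47:15981
  48:5625  49:16091  50:6630  51:8033  52:8537  53:8216  54:9388  55:16812
  56:903  57:10713  58:5110  59:7281  60:9876  61:13061  62:11785  63:127
  64:6907  65:6459  66:724  67:1689  68:3117  69:11238  70:2518  71:11512
  72:11589  73:3262  74:8458  75:11599  76:9921  77:15935  78:279  79:3370
  80:4519  81:9270  82:14092  83:13816  84:17862  85:13780  86:1114  87:8536
  88:5744  89:3222  90:17944  91:17813  92:1018  93:6017  94:9821  95:3528
  96:15814  97:8204  98:15846  99:15064  100:14487  101:14962  102:15197  103:104
  104:4234  105:9129  106:8699  107:11338  108:14925  109:14038  110:6755  111:9996
  112:2664  113:11204  114:8775  115:539  116:13955  117:250  118:3926  119:6315
  120:5976  121:16835  122:3576  123:8043  124:15196  125:15693  126:16129  127:10261
  128:7548  129:1643  130:15832  131:16578  132:407  133:12749  134:17144
Giant step factor: 2472^(-135) ≡ 4877 (mod 18061).
Scan 10863·4877^i mod 18061 for i = 0, 1, …:
  i=0: 10863   i=1: 5938   i=2: 7843   i=3: 15174
  i=4: 7681   i=5: 1723   i=6: 4706   i=7: 13692
  i=8: 4367   i=9: 3940     …   i=34: 15804
  i=35: 9821
Match at i=35, j=94: e = 35·135 + 94 = 4819.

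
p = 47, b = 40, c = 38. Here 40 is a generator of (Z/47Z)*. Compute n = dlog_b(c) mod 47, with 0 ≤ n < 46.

Successive powers of 40 modulo 47:
  40^0=1  40^1=40  40^2=2  40^3=33  40^4=4  40^5=19
  40^6=8  40^7=38
So 40^7 ≡ 38 (mod 47), giving n = 7.

7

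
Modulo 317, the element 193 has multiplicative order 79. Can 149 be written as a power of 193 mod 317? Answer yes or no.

yes

149 ∈ ⟨193⟩ iff 149^79 ≡ 1 (mod 317), since |⟨193⟩| = 79.
149^79 mod 317 = 1.
Since 1 = 1, 149 lies in the subgroup.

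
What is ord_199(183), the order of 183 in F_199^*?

The order of 183 must divide p − 1 = 198 = 2 · 3^2 · 11.
Divisors: 1, 2, 3, 6, 9, 11, 18, 22, 33, 66, 99, 198.
Check each in increasing order: 183^1 ≡ 183;  183^2 ≡ 57;  183^3 ≡ 83;  183^6 ≡ 123;  183^9 ≡ 60;  183^11 ≡ 37;  183^18 ≡ 18;  183^22 ≡ 175;  183^33 ≡ 107;  183^66 ≡ 106;  183^99 ≡ 198;  183^198 ≡ 1.
Smallest exponent giving 1 is 198.

198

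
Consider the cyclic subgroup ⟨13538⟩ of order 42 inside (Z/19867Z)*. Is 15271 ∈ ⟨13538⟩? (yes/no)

15271 ∈ ⟨13538⟩ iff 15271^42 ≡ 1 (mod 19867), since |⟨13538⟩| = 42.
15271^42 mod 19867 = 1.
Since 1 = 1, 15271 lies in the subgroup.

yes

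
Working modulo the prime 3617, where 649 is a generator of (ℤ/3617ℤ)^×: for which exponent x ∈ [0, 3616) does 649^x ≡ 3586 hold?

641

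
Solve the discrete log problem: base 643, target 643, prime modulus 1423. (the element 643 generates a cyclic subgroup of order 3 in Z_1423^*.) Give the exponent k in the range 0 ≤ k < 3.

1

Successive powers of 643 modulo 1423:
  643^0=1  643^1=643
So 643^1 ≡ 643 (mod 1423), giving k = 1.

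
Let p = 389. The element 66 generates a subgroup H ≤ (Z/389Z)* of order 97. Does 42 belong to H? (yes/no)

42 ∈ ⟨66⟩ iff 42^97 ≡ 1 (mod 389), since |⟨66⟩| = 97.
42^97 mod 389 = 1.
Since 1 = 1, 42 lies in the subgroup.

yes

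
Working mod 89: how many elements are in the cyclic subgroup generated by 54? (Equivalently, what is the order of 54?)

The order of 54 must divide p − 1 = 88 = 2^3 · 11.
Divisors: 1, 2, 4, 8, 11, 22, 44, 88.
Check each in increasing order: 54^1 ≡ 54;  54^2 ≡ 68;  54^4 ≡ 85;  54^8 ≡ 16;  54^11 ≡ 12;  54^22 ≡ 55;  54^44 ≡ 88;  54^88 ≡ 1.
Smallest exponent giving 1 is 88.

88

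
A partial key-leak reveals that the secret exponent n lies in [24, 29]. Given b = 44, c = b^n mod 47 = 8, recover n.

28

Compute 44^24 mod 47 = 3, then multiply by 44 repeatedly:
  44^24=3  44^25=38  44^26=27  44^27=13  44^28=8
Found 8 at exponent 28.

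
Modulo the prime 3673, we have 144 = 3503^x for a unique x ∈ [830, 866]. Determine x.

Compute 3503^830 mod 3673 = 3242, then multiply by 3503 repeatedly:
  3503^830=3242  3503^831=3483  3503^832=2916  3503^833=135  3503^834=2761
  3503^835=774  3503^836=648  3503^837=30  3503^838=2246  3503^839=172
  3503^840=144
Found 144 at exponent 840.

840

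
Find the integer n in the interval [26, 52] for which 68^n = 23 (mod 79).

52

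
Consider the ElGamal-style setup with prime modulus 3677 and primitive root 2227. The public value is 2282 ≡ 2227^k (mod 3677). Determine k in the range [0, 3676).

Baby-step giant-step with m = ceil(sqrt(3676)) = 61.
Baby table (2227^j mod 3677 for j=0..60):
  0:1  1:2227  2:2933  3:1439  4:1986  5:3068  6:570  7:825
  8:2452  9:259  10:3181  11:2185  12:1324  13:3271  14:380  15:550
  16:409  17:2624  18:895  19:231  20:3334  21:955  22:1479  23:2818
  24:2724  25:2975  26:3048  27:154  28:997  29:3088  30:986  31:653
  32:1816  33:3209  34:2032  35:2554  36:3116  37:833  38:1883  39:1661
  40:3662  41:3365  42:129  43:477  44:3303  45:1781  46:2481  47:2333
  48:3667  49:3469  50:86  51:318  52:2202  53:2413  54:1654  55:2781
  56:1219  57:1087  58:1283  59:212  60:1468
Giant step factor: 2227^(-61) ≡ 3629 (mod 3677).
Scan 2282·3629^i mod 3677 for i = 0, 1, …:
  i=0: 2282   i=1: 774   i=2: 3295   i=3: 3628
  i=4: 2352   i=5: 1091   i=6: 2787   i=7: 2273
  i=8: 1206   i=9: 944   i=10: 2489   i=11: 1869
  i=12: 2213   i=13: 409
Match at i=13, j=16: k = 13·61 + 16 = 809.

809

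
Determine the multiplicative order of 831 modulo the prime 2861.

The order of 831 must divide p − 1 = 2860 = 2^2 · 5 · 11 · 13.
Divisors: 1, 2, 4, 5, 10, 11, 13, 20, 22, 26, 44, 52, 55, 65, 110, 130, 143, 220, 260, 286, 572, 715, 1430, 2860.
Check each in increasing order: 831^1 ≡ 831;  831^2 ≡ 1060;  831^4 ≡ 2088;  831^5 ≡ 1362;  831^10 ≡ 1116;  831^11 ≡ 432;  831^13 ≡ 160;  831^20 ≡ 921;  831^22 ≡ 659;  831^26 ≡ 2712;  831^44 ≡ 2270;  831^52 ≡ 2174;  831^55 ≡ 2178;  831^65 ≡ 1659;  831^110 ≡ 146;  831^130 ≡ 2860;  831^143 ≡ 2701;  831^220 ≡ 1289;  831^260 ≡ 1.
Smallest exponent giving 1 is 260.

260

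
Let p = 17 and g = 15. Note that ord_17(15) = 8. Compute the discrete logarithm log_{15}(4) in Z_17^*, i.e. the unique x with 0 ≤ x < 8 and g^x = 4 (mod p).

Successive powers of 15 modulo 17:
  15^0=1  15^1=15  15^2=4
So 15^2 ≡ 4 (mod 17), giving x = 2.

2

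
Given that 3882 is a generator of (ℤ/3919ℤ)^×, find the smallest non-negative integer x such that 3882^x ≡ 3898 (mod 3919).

1070

Baby-step giant-step with m = ceil(sqrt(3918)) = 63.
Baby table (3882^j mod 3919 for j=0..62):
  0:1  1:3882  2:1369  3:294  4:879  5:2748  6:218  7:3691
  8:598  9:1388  10:3510  11:3376  12:496  13:1243  14:1037  15:821
  16:975  17:3115  18:2315  19:563  20:2683  21:2623  22:924  23:1083
  24:3038  25:1245  26:963  27:3559  28:1563  29:954  30:3892  31:999
  32:2227  33:3819  34:3700  35:265  36:1952  37:2237  38:3449  39:1714
  40:3205  41:2904  42:2284  43:1710  44:3353  45:1347  46:1108  47:2113
  48:199  49:475  50:2020  51:3640  52:2485  53:2111  54:273  55:1656
  56:1432  57:1882  58:908  59:1675  60:729  61:460  62:2575
Giant step factor: 3882^(-63) ≡ 2498 (mod 3919).
Scan 3898·2498^i mod 3919 for i = 0, 1, …:
  i=0: 3898   i=1: 2408   i=2: 3438   i=3: 1595
  i=4: 2606   i=5: 329   i=6: 2771   i=7: 1004
  i=8: 3751   i=9: 3588     …   i=15: 194
  i=16: 2575
Match at i=16, j=62: x = 16·63 + 62 = 1070.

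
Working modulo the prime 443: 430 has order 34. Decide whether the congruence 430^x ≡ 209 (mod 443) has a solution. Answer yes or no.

yes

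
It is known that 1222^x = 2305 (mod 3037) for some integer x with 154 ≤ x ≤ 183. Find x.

Compute 1222^154 mod 3037 = 1428, then multiply by 1222 repeatedly:
  1222^154=1428  1222^155=1778  1222^156=1261  1222^157=1183  1222^158=14
  1222^159=1923  1222^160=2305
Found 2305 at exponent 160.

160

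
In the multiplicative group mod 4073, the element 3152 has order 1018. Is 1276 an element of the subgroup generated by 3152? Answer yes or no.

yes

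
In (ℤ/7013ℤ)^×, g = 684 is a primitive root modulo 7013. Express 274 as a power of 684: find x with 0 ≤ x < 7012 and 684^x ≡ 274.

2744

Baby-step giant-step with m = ceil(sqrt(7012)) = 84.
Baby table (684^j mod 7013 for j=0..83):
  0:1  1:684  2:4998  3:3301  4:6711  5:3822  6:5412  7:5957
  8:35  9:2901  10:6618  11:3327  12:3456  13:523  14:69  15:5118
  16:1225  17:3353  18:201  19:4237  20:1739  21:4279  22:2415  23:3805
  24:797  25:5147  26:22  27:1022  28:4761  29:2492  30:369  31:6941
  32:6856  33:4820  34:770  35:705  36:5336  37:3064  38:5902  39:4493
  40:1518  41:388  42:5911  43:3636  44:4422  45:2045  46:3193  47:2969
  48:4039  49:6567  50:3508  51:1026  52:484  53:1445  54:6560  55:5733
  56:1105  57:5429  58:3559  59:845  60:2914  61:1484  62:5184  63:4291
  64:3610  65:664  66:5344  67:1523  68:3808  69:2849  70:6115  71:2912
  72:116  73:2201  74:4702  75:4214  76:33  77:1533  78:3635  79:3738
  80:4060  81:6905  82:3271  83:217
Giant step factor: 684^(-84) ≡ 5999 (mod 7013).
Scan 274·5999^i mod 7013 for i = 0, 1, …:
  i=0: 274   i=1: 2684   i=2: 6481   i=3: 6460
  i=4: 6715   i=5: 613   i=6: 2575   i=7: 4799
  i=8: 836   i=9: 869     …   i=31: 6922
  i=32: 1105
Match at i=32, j=56: x = 32·84 + 56 = 2744.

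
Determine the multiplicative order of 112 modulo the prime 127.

126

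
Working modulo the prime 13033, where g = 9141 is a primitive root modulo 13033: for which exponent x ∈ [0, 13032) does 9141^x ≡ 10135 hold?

8620

Baby-step giant-step with m = ceil(sqrt(13032)) = 115.
Baby table (9141^j mod 13033 for j=0..114):
  0:1  1:9141  2:3318  3:2047  4:9272  5:1753  6:6616  7:3736
  8:4316  9:1665  10:10254  11:11511  12:6642  13:6808  14:12386  15:2755
  16:3699  17:4957  18:9229  19:12713  20:7305  21:6946  22:9643  23:4484
  24:12492  25:7259  26:3516  27:378  28:1553  29:3036  30:4819  31:11972
  32:10984  33:11545  34:4644  35:2323  36:3786  37:5211  38:11169  39:8340
  40:5923  41:3061  42:11783  43:3691  44:10027  45:8751  46:9370  47:11327
  48:5955  49:8847  50:662  51:4030  52:6972  53:12715  54:12554  55:549
  56:704  57:9995  58:2965  59:7458  60:10988  61:9010  62:4883  63:10511
  64:1775  65:12223  66:11567  67:10251  68:10154  69:9721  70:667  71:10636
  72:10529  73:9917  74:6782  75:9314  76:7718  77:2609  78:11512  79:2750
  80:10126  81:1400  82:12027  83:5452  84:11573  85:12965  86:3996  87:8970
  88:4167  89:8121  90:11126  91:6267  92:6612  93:6271  94:4077  95:6510
  96:12265  97:4499  98:6244  99:4897  100:8155  101:9128  102:1782  103:11045
  104:8727  105:11547  106:9893  107:8959  108:7880  109:10722  110:1642  111:8539
  112:362  113:11693  114:2080
Giant step factor: 9141^(-115) ≡ 2534 (mod 13033).
Scan 10135·2534^i mod 13033 for i = 0, 1, …:
  i=0: 10135   i=1: 7080   i=2: 7312   i=3: 8715
  i=4: 5908   i=5: 8988   i=6: 6941   i=7: 6977
  i=8: 6970   i=9: 2265     …   i=73: 10174
  i=74: 1642
Match at i=74, j=110: x = 74·115 + 110 = 8620.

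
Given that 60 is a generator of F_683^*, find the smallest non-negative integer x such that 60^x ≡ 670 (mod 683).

568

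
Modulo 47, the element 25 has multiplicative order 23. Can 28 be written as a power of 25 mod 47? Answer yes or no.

28 ∈ ⟨25⟩ iff 28^23 ≡ 1 (mod 47), since |⟨25⟩| = 23.
28^23 mod 47 = 1.
Since 1 = 1, 28 lies in the subgroup.

yes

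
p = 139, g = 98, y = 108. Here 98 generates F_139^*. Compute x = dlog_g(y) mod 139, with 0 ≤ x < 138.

Successive powers of 98 modulo 139:
  98^0=1  98^1=98  98^2=13  98^3=23  98^4=30  98^5=21
  98^6=112  98^7=134  98^8=66  98^9=74  98^10=24  98^11=128
  98^12=34  98^13=135  98^14=25  98^15=87  98^16=47  98^17=19
  98^18=55  98^19=108
So 98^19 ≡ 108 (mod 139), giving x = 19.

19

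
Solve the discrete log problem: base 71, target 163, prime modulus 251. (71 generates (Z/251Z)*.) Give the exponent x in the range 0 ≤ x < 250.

113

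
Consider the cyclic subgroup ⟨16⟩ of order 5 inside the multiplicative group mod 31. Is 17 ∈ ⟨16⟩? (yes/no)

17 ∈ ⟨16⟩ iff 17^5 ≡ 1 (mod 31), since |⟨16⟩| = 5.
17^5 mod 31 = 26.
Since 26 ≠ 1, 17 does not lie in the subgroup.

no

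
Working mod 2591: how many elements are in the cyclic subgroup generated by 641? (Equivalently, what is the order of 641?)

2590

The order of 641 must divide p − 1 = 2590 = 2 · 5 · 7 · 37.
Divisors: 1, 2, 5, 7, 10, 14, 35, 37, 70, 74, 185, 259, 370, 518, 1295, 2590.
Check each in increasing order: 641^1 ≡ 641;  641^2 ≡ 1503;  641^5 ≡ 372;  641^7 ≡ 2051;  641^10 ≡ 1061;  641^14 ≡ 1408;  641^35 ≡ 683;  641^37 ≡ 513;  641^70 ≡ 109;  641^74 ≡ 1478;  641^185 ≡ 1700;  641^259 ≡ 1921;  641^370 ≡ 1035;  641^518 ≡ 657;  641^1295 ≡ 2590;  641^2590 ≡ 1.
Smallest exponent giving 1 is 2590.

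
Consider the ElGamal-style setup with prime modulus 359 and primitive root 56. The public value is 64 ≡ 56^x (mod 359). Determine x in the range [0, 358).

Baby-step giant-step with m = ceil(sqrt(358)) = 19.
Baby table (56^j mod 359 for j=0..18):
  0:1  1:56  2:264  3:65  4:50  5:287  6:276  7:19
  8:346  9:349  10:158  11:232  12:68  13:218  14:2  15:112
  16:169  17:130  18:100
Giant step factor: 56^(-19) ≡ 177 (mod 359).
Scan 64·177^i mod 359 for i = 0, 1, …:
  i=0: 64   i=1: 199   i=2: 41   i=3: 77
  i=4: 346
Match at i=4, j=8: x = 4·19 + 8 = 84.

84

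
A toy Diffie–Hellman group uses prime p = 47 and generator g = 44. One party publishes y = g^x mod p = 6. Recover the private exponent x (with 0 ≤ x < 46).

18

Successive powers of 44 modulo 47:
  44^0=1  44^1=44  44^2=9  44^3=20  44^4=34  44^5=39
  44^6=24  44^7=22  44^8=28  44^9=10  44^10=17  44^11=43
  44^12=12  44^13=11  44^14=14  44^15=5  44^16=32  44^17=45
  44^18=6
So 44^18 ≡ 6 (mod 47), giving x = 18.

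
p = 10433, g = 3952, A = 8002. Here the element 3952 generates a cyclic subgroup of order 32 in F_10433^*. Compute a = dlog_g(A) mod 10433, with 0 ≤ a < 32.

Successive powers of 3952 modulo 10433:
  3952^0=1  3952^1=3952  3952^2=103  3952^3=169  3952^4=176  3952^5=6974
  3952^6=7695  3952^7=8878  3952^8=10110  3952^9=6763  3952^10=8463  3952^11=8011
  3952^12=5750  3952^13=926  3952^14=8002
So 3952^14 ≡ 8002 (mod 10433), giving a = 14.

14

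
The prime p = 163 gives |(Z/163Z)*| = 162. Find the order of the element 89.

The order of 89 must divide p − 1 = 162 = 2 · 3^4.
Divisors: 1, 2, 3, 6, 9, 18, 27, 54, 81, 162.
Check each in increasing order: 89^1 ≡ 89;  89^2 ≡ 97;  89^3 ≡ 157;  89^6 ≡ 36;  89^9 ≡ 110;  89^18 ≡ 38;  89^27 ≡ 105;  89^54 ≡ 104;  89^81 ≡ 162;  89^162 ≡ 1.
Smallest exponent giving 1 is 162.

162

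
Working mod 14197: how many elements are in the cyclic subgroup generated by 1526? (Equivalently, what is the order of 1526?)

The order of 1526 must divide p − 1 = 14196 = 2^2 · 3 · 7 · 13^2.
Divisors: 1, 2, 3, 4, 6, 7, 12, 13, 14, 21, 26, 28, 39, 42, 52, 78, 84, 91, 156, 169, 182, 273, 338, 364, 507, 546, 676, 1014, 1092, 1183, 2028, 2366, 3549, 4732, 7098, 14196.
Check each in increasing order: 1526^1 ≡ 1526;  1526^2 ≡ 368;  1526^3 ≡ 7885;  1526^4 ≡ 7651;  1526^6 ≡ 4562;  1526^7 ≡ 5082;  1526^12 ≡ 13239;  1526^13 ≡ 383;  1526^14 ≡ 2381;  1526^21 ≡ 4398;  1526^26 ≡ 4719;  1526^28 ≡ 4558;  1526^39 ≡ 4358;  1526^42 ≡ 6090;  1526^52 ≡ 8065;  1526^78 ≡ 10775;  1526^84 ≡ 5536;  1526^91 ≡ 9695;  1526^156 ≡ 11756;  1526^169 ≡ 2099;  1526^182 ≡ 8885;  1526^273 ≡ 6876;  1526^338 ≡ 4731;  1526^364 ≡ 7905;  1526^507 ≡ 6666;  1526^546 ≡ 3366;  1526^676 ≡ 7889;  1526^1014 ≡ 13143;  1526^1092 ≡ 750;  1526^1183 ≡ 2386;  1526^2028 ≡ 3550;  1526^2366 ≡ 14196;  1526^3549 ≡ 11811;  1526^4732 ≡ 1.
Smallest exponent giving 1 is 4732.

4732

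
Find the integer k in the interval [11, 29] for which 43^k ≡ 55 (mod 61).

19

Compute 43^11 mod 61 = 51, then multiply by 43 repeatedly:
  43^11=51  43^12=58  43^13=54  43^14=4  43^15=50
  43^16=15  43^17=35  43^18=41  43^19=55
Found 55 at exponent 19.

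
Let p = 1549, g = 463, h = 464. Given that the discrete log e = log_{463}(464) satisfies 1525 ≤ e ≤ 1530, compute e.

Compute 463^1525 mod 1549 = 1463, then multiply by 463 repeatedly:
  463^1525=1463  463^1526=456  463^1527=464
Found 464 at exponent 1527.

1527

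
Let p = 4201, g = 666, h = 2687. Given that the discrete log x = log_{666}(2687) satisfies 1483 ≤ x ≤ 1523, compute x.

1495

Compute 666^1483 mod 4201 = 862, then multiply by 666 repeatedly:
  666^1483=862  666^1484=2756  666^1485=3860  666^1486=3949  666^1487=208
  666^1488=4096  666^1489=1487  666^1490=3107  666^1491=2370  666^1492=3045
  666^1493=3088  666^1494=2319  666^1495=2687
Found 2687 at exponent 1495.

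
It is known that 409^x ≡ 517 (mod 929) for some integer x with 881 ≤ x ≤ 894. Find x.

Compute 409^881 mod 929 = 114, then multiply by 409 repeatedly:
  409^881=114  409^882=176  409^883=451  409^884=517
Found 517 at exponent 884.

884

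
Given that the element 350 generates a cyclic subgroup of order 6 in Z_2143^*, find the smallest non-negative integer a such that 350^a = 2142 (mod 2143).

3

Successive powers of 350 modulo 2143:
  350^0=1  350^1=350  350^2=349  350^3=2142
So 350^3 ≡ 2142 (mod 2143), giving a = 3.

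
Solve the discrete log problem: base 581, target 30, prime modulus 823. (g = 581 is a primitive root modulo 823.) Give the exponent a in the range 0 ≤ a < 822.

Baby-step giant-step with m = ceil(sqrt(822)) = 29.
Baby table (581^j mod 823 for j=0..28):
  0:1  1:581  2:131  3:395  4:701  5:719  6:478  7:367
  8:70  9:343  10:117  11:491  12:513  13:127  14:540  15:177
  16:785  17:143  18:783  19:627  20:521  21:660  22:765  23:45
  24:632  25:134  26:492  27:271  28:258
Giant step factor: 581^(-29) ≡ 654 (mod 823).
Scan 30·654^i mod 823 for i = 0, 1, …:
  i=0: 30   i=1: 691   i=2: 87   i=3: 111
  i=4: 170   i=5: 75   i=6: 493   i=7: 629
  i=8: 689   i=9: 425     …   i=22: 55
  i=23: 581
Match at i=23, j=1: a = 23·29 + 1 = 668.

668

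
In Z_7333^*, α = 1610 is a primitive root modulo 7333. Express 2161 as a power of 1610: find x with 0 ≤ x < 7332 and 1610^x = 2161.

1892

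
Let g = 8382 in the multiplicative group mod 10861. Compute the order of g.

5

The order of 8382 must divide p − 1 = 10860 = 2^2 · 3 · 5 · 181.
Divisors: 1, 2, 3, 4, 5, 6, 10, 12, 15, 20, 30, 60, 181, 362, 543, 724, 905, 1086, 1810, 2172, 2715, 3620, 5430, 10860.
Check each in increasing order: 8382^1 ≡ 8382;  8382^2 ≡ 8976;  8382^3 ≡ 2685;  8382^4 ≡ 1678;  8382^5 ≡ 1.
Smallest exponent giving 1 is 5.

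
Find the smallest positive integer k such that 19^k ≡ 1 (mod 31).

The order of 19 must divide p − 1 = 30 = 2 · 3 · 5.
Divisors: 1, 2, 3, 5, 6, 10, 15, 30.
Check each in increasing order: 19^1 ≡ 19;  19^2 ≡ 20;  19^3 ≡ 8;  19^5 ≡ 5;  19^6 ≡ 2;  19^10 ≡ 25;  19^15 ≡ 1.
Smallest exponent giving 1 is 15.

15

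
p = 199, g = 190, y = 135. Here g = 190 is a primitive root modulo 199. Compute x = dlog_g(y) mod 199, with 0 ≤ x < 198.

21

Successive powers of 190 modulo 199:
  190^0=1  190^1=190  190^2=81  190^3=67  190^4=193  190^5=54
  190^6=111  190^7=195  190^8=36  190^9=74  190^10=130  190^11=24
  190^12=182  190^13=153  190^14=16  190^15=55  190^16=102  190^17=77
  190^18=103  190^19=68  190^20=184  190^21=135
So 190^21 ≡ 135 (mod 199), giving x = 21.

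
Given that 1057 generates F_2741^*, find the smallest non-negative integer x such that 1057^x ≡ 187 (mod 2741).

369

Baby-step giant-step with m = ceil(sqrt(2740)) = 53.
Baby table (1057^j mod 2741 for j=0..52):
  0:1  1:1057  2:1662  3:2494  4:2057  5:636  6:707  7:1747
  8:1886  9:795  10:1569  11:128  12:987  13:1679  14:1276  15:160
  16:1919  17:43  18:1595  19:200  20:343  21:739  22:2679  23:250
  24:1114  25:1609  26:1293  27:1683  28:22  29:1326  30:931  31:48
  32:1398  33:287  34:1849  35:60  36:377  37:1044  38:1626  39:75
  40:2527  41:1305  42:662  43:779  44:1103  45:946  46:2198  47:1659
  48:2064  49:2553  50:1377  51:18  52:2580
Giant step factor: 1057^(-53) ≡ 1353 (mod 2741).
Scan 187·1353^i mod 2741 for i = 0, 1, …:
  i=0: 187   i=1: 839   i=2: 393   i=3: 2716
  i=4: 1808   i=5: 1252   i=6: 18
Match at i=6, j=51: x = 6·53 + 51 = 369.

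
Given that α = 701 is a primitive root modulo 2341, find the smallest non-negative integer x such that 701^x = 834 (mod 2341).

1109

Baby-step giant-step with m = ceil(sqrt(2340)) = 49.
Baby table (701^j mod 2341 for j=0..48):
  0:1  1:701  2:2132  3:974  4:1543  5:101  6:571  7:2301
  8:52  9:1337  10:837  11:1487  12:642  13:570  14:1600  15:261
  16:363  17:1635  18:1386  19:71  20:610  21:1548  22:1265  23:1867
  24:148  25:744  26:1842  27:1351  28:1287  29:902  30:232  31:1103
  32:673  33:1232  34:2144  35:22  36:1376  37:84  38:359  39:1172
  40:2222  41:857  42:1461  43:1144  44:1322  45:2027  46:2281  47:78
  48:835
Giant step factor: 701^(-49) ≡ 661 (mod 2341).
Scan 834·661^i mod 2341 for i = 0, 1, …:
  i=0: 834   i=1: 1139   i=2: 1418   i=3: 898
  i=4: 1305   i=5: 1117   i=6: 922   i=7: 782
  i=8: 1882   i=9: 931     …   i=21: 115
  i=22: 1103
Match at i=22, j=31: x = 22·49 + 31 = 1109.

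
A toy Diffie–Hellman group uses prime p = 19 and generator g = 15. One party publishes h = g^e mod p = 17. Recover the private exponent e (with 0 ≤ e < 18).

Successive powers of 15 modulo 19:
  15^0=1  15^1=15  15^2=16  15^3=12  15^4=9  15^5=2
  15^6=11  15^7=13  15^8=5  15^9=18  15^10=4  15^11=3
  15^12=7  15^13=10  15^14=17
So 15^14 ≡ 17 (mod 19), giving e = 14.

14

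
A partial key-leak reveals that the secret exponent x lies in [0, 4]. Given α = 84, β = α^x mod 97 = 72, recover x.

Compute 84^0 mod 97 = 1, then multiply by 84 repeatedly:
  84^0=1  84^1=84  84^2=72
Found 72 at exponent 2.

2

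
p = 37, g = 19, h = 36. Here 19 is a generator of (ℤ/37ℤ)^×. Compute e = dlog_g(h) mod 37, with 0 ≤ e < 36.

18

Successive powers of 19 modulo 37:
  19^0=1  19^1=19  19^2=28  19^3=14  19^4=7  19^5=22
  19^6=11  19^7=24  19^8=12  19^9=6  19^10=3  19^11=20
  19^12=10  19^13=5  19^14=21  19^15=29  19^16=33  19^17=35
  19^18=36
So 19^18 ≡ 36 (mod 37), giving e = 18.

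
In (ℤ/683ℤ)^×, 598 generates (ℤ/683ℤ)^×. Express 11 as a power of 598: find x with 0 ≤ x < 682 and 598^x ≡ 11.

425

Baby-step giant-step with m = ceil(sqrt(682)) = 27.
Baby table (598^j mod 683 for j=0..26):
  0:1  1:598  2:395  3:575  4:301  5:369  6:53  7:276
  8:445  9:423  10:244  11:433  12:77  13:285  14:363  15:563
  16:638  17:410  18:666  19:79  20:115  21:470  22:347  23:557
  24:465  25:89  26:631
Giant step factor: 598^(-27) ≡ 70 (mod 683).
Scan 11·70^i mod 683 for i = 0, 1, …:
  i=0: 11   i=1: 87   i=2: 626   i=3: 108
  i=4: 47   i=5: 558   i=6: 129   i=7: 151
  i=8: 325   i=9: 211     …   i=14: 148
  i=15: 115
Match at i=15, j=20: x = 15·27 + 20 = 425.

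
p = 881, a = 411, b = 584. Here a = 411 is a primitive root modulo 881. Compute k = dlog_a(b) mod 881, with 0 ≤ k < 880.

Baby-step giant-step with m = ceil(sqrt(880)) = 30.
Baby table (411^j mod 881 for j=0..29):
  0:1  1:411  2:650  3:207  4:501  5:638  6:561  7:630
  8:797  9:716  10:22  11:232  12:204  13:149  14:450  15:821
  16:8  17:645  18:795  19:775  20:484  21:699  22:83  23:635
  24:209  25:442  26:176  27:94  28:751  29:311
Giant step factor: 411^(-30) ≡ 313 (mod 881).
Scan 584·313^i mod 881 for i = 0, 1, …:
  i=0: 584   i=1: 425   i=2: 875   i=3: 765
  i=4: 694   i=5: 496   i=6: 192   i=7: 188
  i=8: 698   i=9: 867     …   i=26: 754
  i=27: 775
Match at i=27, j=19: k = 27·30 + 19 = 829.

829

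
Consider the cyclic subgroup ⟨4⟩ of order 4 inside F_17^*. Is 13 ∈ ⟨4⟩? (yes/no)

yes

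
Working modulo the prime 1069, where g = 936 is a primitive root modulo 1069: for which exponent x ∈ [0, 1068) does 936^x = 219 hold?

595

Baby-step giant-step with m = ceil(sqrt(1068)) = 33.
Baby table (936^j mod 1069 for j=0..32):
  0:1  1:936  2:585  3:232  4:145  5:1026  6:374  7:501
  8:714  9:179  10:780  11:1022  12:906  13:299  14:855  15:668
  16:952  17:595  18:1040  19:650  20:139  21:755  22:71  23:178
  24:913  25:437  26:674  27:154  28:898  29:294  30:451  31:950
  32:861
Giant step factor: 936^(-33) ≡ 74 (mod 1069).
Scan 219·74^i mod 1069 for i = 0, 1, …:
  i=0: 219   i=1: 171   i=2: 895   i=3: 1021
  i=4: 724   i=5: 126   i=6: 772   i=7: 471
  i=8: 646   i=9: 768     …   i=17: 186
  i=18: 936
Match at i=18, j=1: x = 18·33 + 1 = 595.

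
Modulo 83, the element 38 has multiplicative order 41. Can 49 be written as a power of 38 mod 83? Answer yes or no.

yes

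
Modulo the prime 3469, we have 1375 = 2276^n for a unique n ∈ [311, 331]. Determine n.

312

Compute 2276^311 mod 3469 = 1697, then multiply by 2276 repeatedly:
  2276^311=1697  2276^312=1375
Found 1375 at exponent 312.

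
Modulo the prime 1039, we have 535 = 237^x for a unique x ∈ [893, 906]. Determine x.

893

Compute 237^893 mod 1039 = 535, then multiply by 237 repeatedly:
  237^893=535
Found 535 at exponent 893.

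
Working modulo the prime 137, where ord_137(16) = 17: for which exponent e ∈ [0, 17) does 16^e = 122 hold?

7

Successive powers of 16 modulo 137:
  16^0=1  16^1=16  16^2=119  16^3=123  16^4=50  16^5=115
  16^6=59  16^7=122
So 16^7 ≡ 122 (mod 137), giving e = 7.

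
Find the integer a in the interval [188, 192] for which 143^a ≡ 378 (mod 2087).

Compute 143^188 mod 2087 = 1736, then multiply by 143 repeatedly:
  143^188=1736  143^189=1982  143^190=1681  143^191=378
Found 378 at exponent 191.

191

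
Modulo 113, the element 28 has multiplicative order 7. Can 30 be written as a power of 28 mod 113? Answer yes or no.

yes

⟨28⟩ has order 7; its elements mod 113 are {1, 16, 28, 30, 49, 106, 109}.
30 is in this set.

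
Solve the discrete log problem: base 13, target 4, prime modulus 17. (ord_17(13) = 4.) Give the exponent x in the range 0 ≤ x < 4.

3

Successive powers of 13 modulo 17:
  13^0=1  13^1=13  13^2=16  13^3=4
So 13^3 ≡ 4 (mod 17), giving x = 3.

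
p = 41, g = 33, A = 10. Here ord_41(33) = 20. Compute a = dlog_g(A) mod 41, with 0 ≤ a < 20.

16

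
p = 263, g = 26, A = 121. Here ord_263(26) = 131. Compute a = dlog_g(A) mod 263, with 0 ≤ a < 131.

124

Baby-step giant-step with m = ceil(sqrt(131)) = 12.
Baby table (26^j mod 263 for j=0..11):
  0:1  1:26  2:150  3:218  4:145  5:88  6:184  7:50
  8:248  9:136  10:117  11:149
Giant step factor: 26^(-12) ≡ 100 (mod 263).
Scan 121·100^i mod 263 for i = 0, 1, …:
  i=0: 121   i=1: 2   i=2: 200   i=3: 12
  i=4: 148   i=5: 72   i=6: 99   i=7: 169
  i=8: 68   i=9: 225   i=10: 145
Match at i=10, j=4: a = 10·12 + 4 = 124.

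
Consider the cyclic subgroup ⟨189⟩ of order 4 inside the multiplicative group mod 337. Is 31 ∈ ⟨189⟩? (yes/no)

⟨189⟩ has order 4; its elements mod 337 are {1, 148, 189, 336}.
31 is not in this set.

no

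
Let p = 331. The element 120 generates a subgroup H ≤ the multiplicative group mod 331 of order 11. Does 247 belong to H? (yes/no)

⟨120⟩ has order 11; its elements mod 331 are {1, 74, 80, 85, 111, 120, 167, 180, 270, 274, 293}.
247 is not in this set.

no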